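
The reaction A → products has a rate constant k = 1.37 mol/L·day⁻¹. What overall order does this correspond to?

zeroth order (0)

Step 1: The units of k for an nth-order reaction are (concentration)^(1-n)·(time)⁻¹.
Step 2: Here k has units mol/L·day⁻¹, so the concentration exponent is 1.
Step 3: 1 - n = 1 ⇒ n = 0. The reaction is zeroth order.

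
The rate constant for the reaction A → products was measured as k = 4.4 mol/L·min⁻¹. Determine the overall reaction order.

zeroth order (0)

Step 1: The units of k for an nth-order reaction are (concentration)^(1-n)·(time)⁻¹.
Step 2: Here k has units mol/L·min⁻¹, so the concentration exponent is 1.
Step 3: 1 - n = 1 ⇒ n = 0. The reaction is zeroth order.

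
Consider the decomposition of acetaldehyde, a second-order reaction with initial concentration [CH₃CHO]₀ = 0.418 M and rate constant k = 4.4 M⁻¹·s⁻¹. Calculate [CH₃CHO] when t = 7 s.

0.03013 M

Step 1: For a second-order reaction: 1/[CH₃CHO] = 1/[CH₃CHO]₀ + kt
Step 2: 1/[CH₃CHO] = 1/0.418 + 4.4 × 7
Step 3: 1/[CH₃CHO] = 2.392 + 30.8 = 33.19
Step 4: [CH₃CHO] = 1/33.19 = 0.03013 M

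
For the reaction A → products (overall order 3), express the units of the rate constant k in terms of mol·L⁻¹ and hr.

(mol·L⁻¹)⁻²·hr⁻¹

Step 1: For overall order n, rate = k × (concentration)^n.
Step 2: Rate has units mol·L⁻¹·hr⁻¹; concentration term has units (mol·L⁻¹)^3.
Step 3: k = rate / (concentration)^n, so units of k = (mol·L⁻¹)^(1-3)·hr⁻¹ = (mol·L⁻¹)⁻²·hr⁻¹.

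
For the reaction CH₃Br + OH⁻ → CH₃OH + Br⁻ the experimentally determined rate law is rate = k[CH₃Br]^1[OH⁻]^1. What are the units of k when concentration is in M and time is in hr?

M⁻¹·hr⁻¹

Step 1: Overall order = 1 + 1 = 2.
Step 2: rate has units M·hr⁻¹; [CH₃Br]^1[OH⁻]^1 has units M^2.
Step 3: k = rate/([CH₃Br]^1[OH⁻]^1), so units of k = M^(1-2)·hr⁻¹ = M⁻¹·hr⁻¹.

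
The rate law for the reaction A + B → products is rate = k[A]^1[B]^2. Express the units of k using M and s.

M⁻²·s⁻¹

Step 1: Overall order = 1 + 2 = 3.
Step 2: rate has units M·s⁻¹; [A]^1[B]^2 has units M^3.
Step 3: k = rate/([A]^1[B]^2), so units of k = M^(1-3)·s⁻¹ = M⁻²·s⁻¹.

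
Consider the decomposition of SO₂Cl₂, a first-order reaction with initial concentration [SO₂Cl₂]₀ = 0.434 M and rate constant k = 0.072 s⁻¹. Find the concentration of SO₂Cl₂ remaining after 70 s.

0.00281 M

Step 1: For a first-order reaction: [SO₂Cl₂] = [SO₂Cl₂]₀ × e^(-kt)
Step 2: [SO₂Cl₂] = 0.434 × e^(-0.072 × 70)
Step 3: [SO₂Cl₂] = 0.434 × e^(-5.04)
Step 4: [SO₂Cl₂] = 0.434 × 0.00647375 = 0.00281 M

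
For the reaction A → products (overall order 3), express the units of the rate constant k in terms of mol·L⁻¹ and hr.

(mol·L⁻¹)⁻²·hr⁻¹

Step 1: For overall order n, rate = k × (concentration)^n.
Step 2: Rate has units mol·L⁻¹·hr⁻¹; concentration term has units (mol·L⁻¹)^3.
Step 3: k = rate / (concentration)^n, so units of k = (mol·L⁻¹)^(1-3)·hr⁻¹ = (mol·L⁻¹)⁻²·hr⁻¹.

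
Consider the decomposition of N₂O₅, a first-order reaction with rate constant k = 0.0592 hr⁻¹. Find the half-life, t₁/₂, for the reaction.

11.71 hr

Step 1: For a first-order reaction, t₁/₂ = ln(2)/k
Step 2: t₁/₂ = ln(2)/0.0592
Step 3: t₁/₂ = 0.6931/0.0592 = 11.71 hr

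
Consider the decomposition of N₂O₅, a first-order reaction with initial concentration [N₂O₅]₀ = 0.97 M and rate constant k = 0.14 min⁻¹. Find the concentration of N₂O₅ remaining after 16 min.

0.1033 M

Step 1: For a first-order reaction: [N₂O₅] = [N₂O₅]₀ × e^(-kt)
Step 2: [N₂O₅] = 0.97 × e^(-0.14 × 16)
Step 3: [N₂O₅] = 0.97 × e^(-2.24)
Step 4: [N₂O₅] = 0.97 × 0.106459 = 0.1033 M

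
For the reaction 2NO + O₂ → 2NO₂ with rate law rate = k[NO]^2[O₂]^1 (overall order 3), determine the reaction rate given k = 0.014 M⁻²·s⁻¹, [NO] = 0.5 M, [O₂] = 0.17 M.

0.000595 M/s

Step 1: The rate law is rate = k[NO]^2[O₂]^1, overall order = 2+1 = 3
Step 2: Substitute values: rate = 0.014 × (0.5)^2 × (0.17)^1
Step 3: rate = 0.014 × 0.25 × 0.17 = 0.000595 M/s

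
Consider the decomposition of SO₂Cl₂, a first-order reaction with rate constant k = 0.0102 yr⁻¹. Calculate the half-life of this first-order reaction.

67.96 yr

Step 1: For a first-order reaction, t₁/₂ = ln(2)/k
Step 2: t₁/₂ = ln(2)/0.0102
Step 3: t₁/₂ = 0.6931/0.0102 = 67.96 yr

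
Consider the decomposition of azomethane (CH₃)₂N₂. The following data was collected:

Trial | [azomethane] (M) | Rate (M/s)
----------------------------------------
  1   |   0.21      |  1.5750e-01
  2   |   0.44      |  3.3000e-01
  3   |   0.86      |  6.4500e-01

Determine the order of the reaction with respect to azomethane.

first order (1)

Step 1: Compare trials to find order n where rate₂/rate₁ = ([azomethane]₂/[azomethane]₁)^n
Step 2: rate₂/rate₁ = 3.3000e-01/1.5750e-01 = 2.095
Step 3: [azomethane]₂/[azomethane]₁ = 0.44/0.21 = 2.095
Step 4: n = ln(2.095)/ln(2.095) = 1.00 ≈ 1
Step 5: The reaction is first order in azomethane.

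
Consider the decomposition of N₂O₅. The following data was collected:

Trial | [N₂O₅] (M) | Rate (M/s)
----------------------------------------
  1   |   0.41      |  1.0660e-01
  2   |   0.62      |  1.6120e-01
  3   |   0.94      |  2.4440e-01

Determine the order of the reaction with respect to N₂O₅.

first order (1)

Step 1: Compare trials to find order n where rate₂/rate₁ = ([N₂O₅]₂/[N₂O₅]₁)^n
Step 2: rate₂/rate₁ = 1.6120e-01/1.0660e-01 = 1.512
Step 3: [N₂O₅]₂/[N₂O₅]₁ = 0.62/0.41 = 1.512
Step 4: n = ln(1.512)/ln(1.512) = 1.00 ≈ 1
Step 5: The reaction is first order in N₂O₅.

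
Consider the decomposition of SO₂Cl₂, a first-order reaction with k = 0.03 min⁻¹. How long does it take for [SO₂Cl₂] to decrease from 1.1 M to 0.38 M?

35.43 min

Step 1: For first-order: t = ln([SO₂Cl₂]₀/[SO₂Cl₂])/k
Step 2: t = ln(1.1/0.38)/0.03
Step 3: t = ln(2.895)/0.03
Step 4: t = 1.063/0.03 = 35.43 min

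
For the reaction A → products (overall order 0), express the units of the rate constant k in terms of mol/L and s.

mol/L·s⁻¹

Step 1: For overall order n, rate = k × (concentration)^n.
Step 2: Rate has units mol/L·s⁻¹; concentration term has units (mol/L)^0.
Step 3: k = rate / (concentration)^n, so units of k = (mol/L)^(1-0)·s⁻¹ = mol/L·s⁻¹.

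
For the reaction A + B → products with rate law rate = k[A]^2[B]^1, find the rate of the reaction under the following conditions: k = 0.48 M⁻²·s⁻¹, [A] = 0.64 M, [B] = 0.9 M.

0.1769 M/s

Step 1: The rate law is rate = k[A]^2[B]^1
Step 2: Substitute: rate = 0.48 × (0.64)^2 × (0.9)^1
Step 3: rate = 0.48 × 0.4096 × 0.9 = 0.176947 M/s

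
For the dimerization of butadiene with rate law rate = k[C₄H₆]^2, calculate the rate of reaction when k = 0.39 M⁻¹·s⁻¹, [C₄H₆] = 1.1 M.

0.4719 M/s

Step 1: Identify the rate law: rate = k[C₄H₆]^2
Step 2: Substitute values: rate = 0.39 × (1.1)^2
Step 3: Calculate: rate = 0.39 × 1.21 = 0.4719 M/s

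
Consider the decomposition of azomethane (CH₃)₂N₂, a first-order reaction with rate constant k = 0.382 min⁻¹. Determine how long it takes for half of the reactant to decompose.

1.815 min

Step 1: For a first-order reaction, t₁/₂ = ln(2)/k
Step 2: t₁/₂ = ln(2)/0.382
Step 3: t₁/₂ = 0.6931/0.382 = 1.815 min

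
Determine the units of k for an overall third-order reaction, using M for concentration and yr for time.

M⁻²·yr⁻¹

Step 1: For overall order n, rate = k × (concentration)^n.
Step 2: Rate has units M·yr⁻¹; concentration term has units M^3.
Step 3: k = rate / (concentration)^n, so units of k = M^(1-3)·yr⁻¹ = M⁻²·yr⁻¹.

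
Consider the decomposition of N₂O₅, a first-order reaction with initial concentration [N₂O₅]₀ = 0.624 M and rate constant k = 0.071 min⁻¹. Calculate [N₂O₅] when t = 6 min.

0.4075 M

Step 1: For a first-order reaction: [N₂O₅] = [N₂O₅]₀ × e^(-kt)
Step 2: [N₂O₅] = 0.624 × e^(-0.071 × 6)
Step 3: [N₂O₅] = 0.624 × e^(-0.426)
Step 4: [N₂O₅] = 0.624 × 0.653116 = 0.4075 M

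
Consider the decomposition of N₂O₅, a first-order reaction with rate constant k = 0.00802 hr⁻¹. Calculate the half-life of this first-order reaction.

86.43 hr

Step 1: For a first-order reaction, t₁/₂ = ln(2)/k
Step 2: t₁/₂ = ln(2)/0.00802
Step 3: t₁/₂ = 0.6931/0.00802 = 86.43 hr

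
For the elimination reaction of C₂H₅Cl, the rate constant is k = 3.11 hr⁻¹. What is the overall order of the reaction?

first order (1)

Step 1: The units of k for an nth-order reaction are (concentration)^(1-n)·(time)⁻¹.
Step 2: Here k has units hr⁻¹, so the concentration exponent is 0.
Step 3: 1 - n = 0 ⇒ n = 1. The reaction is first order.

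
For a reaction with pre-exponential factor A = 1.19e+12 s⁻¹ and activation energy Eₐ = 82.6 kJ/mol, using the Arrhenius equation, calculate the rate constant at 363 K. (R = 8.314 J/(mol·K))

1.55e+00 s⁻¹

Step 1: Use the Arrhenius equation: k = A × exp(-Eₐ/RT)
Step 2: Convert Eₐ to J/mol: 82.6 kJ/mol = 82600 J/mol
Step 3: Calculate the exponent: -Eₐ/(RT) = -82600/(8.314 × 363) = -27.36928
Step 4: k = 1.19e+12 × exp(-27.36928)
Step 5: k = 1.19e+12 × 1.29919e-12 = 1.5460e+00 s⁻¹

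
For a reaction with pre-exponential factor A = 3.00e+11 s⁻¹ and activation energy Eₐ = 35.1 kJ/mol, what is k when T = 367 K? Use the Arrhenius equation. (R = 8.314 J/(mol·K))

3.03e+06 s⁻¹

Step 1: Use the Arrhenius equation: k = A × exp(-Eₐ/RT)
Step 2: Convert Eₐ to J/mol: 35.1 kJ/mol = 35100 J/mol
Step 3: Calculate the exponent: -Eₐ/(RT) = -35100/(8.314 × 367) = -11.50353
Step 4: k = 3.00e+11 × exp(-11.50353)
Step 5: k = 3.00e+11 × 1.00944e-05 = 3.0283e+06 s⁻¹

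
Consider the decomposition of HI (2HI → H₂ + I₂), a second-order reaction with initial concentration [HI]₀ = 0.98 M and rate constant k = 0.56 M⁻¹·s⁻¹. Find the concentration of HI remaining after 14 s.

0.1129 M

Step 1: For a second-order reaction: 1/[HI] = 1/[HI]₀ + kt
Step 2: 1/[HI] = 1/0.98 + 0.56 × 14
Step 3: 1/[HI] = 1.02 + 7.84 = 8.86
Step 4: [HI] = 1/8.86 = 0.1129 M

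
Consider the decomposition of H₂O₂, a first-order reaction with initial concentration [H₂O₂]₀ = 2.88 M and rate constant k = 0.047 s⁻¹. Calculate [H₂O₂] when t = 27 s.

0.8096 M

Step 1: For a first-order reaction: [H₂O₂] = [H₂O₂]₀ × e^(-kt)
Step 2: [H₂O₂] = 2.88 × e^(-0.047 × 27)
Step 3: [H₂O₂] = 2.88 × e^(-1.269)
Step 4: [H₂O₂] = 2.88 × 0.281113 = 0.8096 M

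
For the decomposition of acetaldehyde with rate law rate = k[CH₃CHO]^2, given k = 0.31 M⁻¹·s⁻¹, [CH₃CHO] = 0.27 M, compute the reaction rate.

0.0226 M/s

Step 1: Identify the rate law: rate = k[CH₃CHO]^2
Step 2: Substitute values: rate = 0.31 × (0.27)^2
Step 3: Calculate: rate = 0.31 × 0.0729 = 0.022599 M/s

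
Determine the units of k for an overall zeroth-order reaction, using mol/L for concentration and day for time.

mol/L·day⁻¹

Step 1: For overall order n, rate = k × (concentration)^n.
Step 2: Rate has units mol/L·day⁻¹; concentration term has units (mol/L)^0.
Step 3: k = rate / (concentration)^n, so units of k = (mol/L)^(1-0)·day⁻¹ = mol/L·day⁻¹.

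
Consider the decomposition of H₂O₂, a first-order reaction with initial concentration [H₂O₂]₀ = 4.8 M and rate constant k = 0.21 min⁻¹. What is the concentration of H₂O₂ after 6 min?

1.362 M

Step 1: For a first-order reaction: [H₂O₂] = [H₂O₂]₀ × e^(-kt)
Step 2: [H₂O₂] = 4.8 × e^(-0.21 × 6)
Step 3: [H₂O₂] = 4.8 × e^(-1.26)
Step 4: [H₂O₂] = 4.8 × 0.283654 = 1.362 M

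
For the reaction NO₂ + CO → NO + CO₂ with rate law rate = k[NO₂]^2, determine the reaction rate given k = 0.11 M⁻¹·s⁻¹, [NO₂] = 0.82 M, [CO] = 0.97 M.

0.07396 M/s

Step 1: The rate law is rate = k[NO₂]^2
Step 2: Note that the rate does not depend on [CO] (zero order in CO).
Step 3: rate = 0.11 × (0.82)^2 = 0.073964 M/s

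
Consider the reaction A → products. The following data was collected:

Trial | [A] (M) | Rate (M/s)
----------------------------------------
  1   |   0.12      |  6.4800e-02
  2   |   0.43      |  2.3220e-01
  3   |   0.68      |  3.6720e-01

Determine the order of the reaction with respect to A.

first order (1)

Step 1: Compare trials to find order n where rate₂/rate₁ = ([A]₂/[A]₁)^n
Step 2: rate₂/rate₁ = 2.3220e-01/6.4800e-02 = 3.583
Step 3: [A]₂/[A]₁ = 0.43/0.12 = 3.583
Step 4: n = ln(3.583)/ln(3.583) = 1.00 ≈ 1
Step 5: The reaction is first order in A.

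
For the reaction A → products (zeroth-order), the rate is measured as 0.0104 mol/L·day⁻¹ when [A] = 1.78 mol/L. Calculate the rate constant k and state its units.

0.0104 mol/L·day⁻¹

Step 1: For a zeroth-order reaction, rate = k (independent of concentration).
Step 2: k = rate = 0.0104 mol/L·day⁻¹.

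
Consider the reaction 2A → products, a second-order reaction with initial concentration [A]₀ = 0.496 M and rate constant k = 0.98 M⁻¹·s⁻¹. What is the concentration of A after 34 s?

0.0283 M

Step 1: For a second-order reaction: 1/[A] = 1/[A]₀ + kt
Step 2: 1/[A] = 1/0.496 + 0.98 × 34
Step 3: 1/[A] = 2.016 + 33.32 = 35.34
Step 4: [A] = 1/35.34 = 0.0283 M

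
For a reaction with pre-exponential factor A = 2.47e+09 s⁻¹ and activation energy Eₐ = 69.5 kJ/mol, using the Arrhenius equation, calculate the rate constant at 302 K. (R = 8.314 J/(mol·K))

2.35e-03 s⁻¹

Step 1: Use the Arrhenius equation: k = A × exp(-Eₐ/RT)
Step 2: Convert Eₐ to J/mol: 69.5 kJ/mol = 69500 J/mol
Step 3: Calculate the exponent: -Eₐ/(RT) = -69500/(8.314 × 302) = -27.68011
Step 4: k = 2.47e+09 × exp(-27.68011)
Step 5: k = 2.47e+09 × 9.52096e-13 = 2.3517e-03 s⁻¹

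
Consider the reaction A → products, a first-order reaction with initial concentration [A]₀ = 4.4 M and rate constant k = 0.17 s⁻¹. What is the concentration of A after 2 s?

3.132 M

Step 1: For a first-order reaction: [A] = [A]₀ × e^(-kt)
Step 2: [A] = 4.4 × e^(-0.17 × 2)
Step 3: [A] = 4.4 × e^(-0.34)
Step 4: [A] = 4.4 × 0.71177 = 3.132 M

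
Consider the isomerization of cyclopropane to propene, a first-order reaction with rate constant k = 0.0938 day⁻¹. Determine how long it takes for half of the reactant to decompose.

7.39 day

Step 1: For a first-order reaction, t₁/₂ = ln(2)/k
Step 2: t₁/₂ = ln(2)/0.0938
Step 3: t₁/₂ = 0.6931/0.0938 = 7.39 day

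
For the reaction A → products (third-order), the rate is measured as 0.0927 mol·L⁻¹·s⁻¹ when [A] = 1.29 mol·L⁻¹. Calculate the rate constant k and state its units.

0.04318 (mol·L⁻¹)⁻²·s⁻¹

Step 1: rate = k[A]^3, so k = rate / [A]^3.
Step 2: k = 0.0927 / (1.29)^3 = 0.0927 / 2.147.
Step 3: k = 0.04318 (mol·L⁻¹)⁻²·s⁻¹.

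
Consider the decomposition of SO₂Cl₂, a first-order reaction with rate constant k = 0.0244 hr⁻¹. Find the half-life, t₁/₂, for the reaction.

28.41 hr

Step 1: For a first-order reaction, t₁/₂ = ln(2)/k
Step 2: t₁/₂ = ln(2)/0.0244
Step 3: t₁/₂ = 0.6931/0.0244 = 28.41 hr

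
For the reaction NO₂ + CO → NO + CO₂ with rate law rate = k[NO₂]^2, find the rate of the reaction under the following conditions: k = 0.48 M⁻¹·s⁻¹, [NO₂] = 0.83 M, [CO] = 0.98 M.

0.3307 M/s

Step 1: The rate law is rate = k[NO₂]^2
Step 2: Note that the rate does not depend on [CO] (zero order in CO).
Step 3: rate = 0.48 × (0.83)^2 = 0.330672 M/s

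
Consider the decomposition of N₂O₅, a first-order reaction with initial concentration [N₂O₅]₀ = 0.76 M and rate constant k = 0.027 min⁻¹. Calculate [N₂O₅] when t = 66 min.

0.1279 M

Step 1: For a first-order reaction: [N₂O₅] = [N₂O₅]₀ × e^(-kt)
Step 2: [N₂O₅] = 0.76 × e^(-0.027 × 66)
Step 3: [N₂O₅] = 0.76 × e^(-1.782)
Step 4: [N₂O₅] = 0.76 × 0.168301 = 0.1279 M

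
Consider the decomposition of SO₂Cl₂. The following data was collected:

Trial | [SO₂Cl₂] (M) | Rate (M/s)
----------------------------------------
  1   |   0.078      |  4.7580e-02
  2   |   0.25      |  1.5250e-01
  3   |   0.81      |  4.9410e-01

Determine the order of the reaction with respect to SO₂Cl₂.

first order (1)

Step 1: Compare trials to find order n where rate₂/rate₁ = ([SO₂Cl₂]₂/[SO₂Cl₂]₁)^n
Step 2: rate₂/rate₁ = 1.5250e-01/4.7580e-02 = 3.205
Step 3: [SO₂Cl₂]₂/[SO₂Cl₂]₁ = 0.25/0.078 = 3.205
Step 4: n = ln(3.205)/ln(3.205) = 1.00 ≈ 1
Step 5: The reaction is first order in SO₂Cl₂.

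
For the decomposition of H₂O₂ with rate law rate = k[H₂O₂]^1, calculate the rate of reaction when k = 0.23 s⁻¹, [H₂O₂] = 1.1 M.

0.253 M/s

Step 1: Identify the rate law: rate = k[H₂O₂]^1
Step 2: Substitute values: rate = 0.23 × (1.1)^1
Step 3: Calculate: rate = 0.23 × 1.1 = 0.253 M/s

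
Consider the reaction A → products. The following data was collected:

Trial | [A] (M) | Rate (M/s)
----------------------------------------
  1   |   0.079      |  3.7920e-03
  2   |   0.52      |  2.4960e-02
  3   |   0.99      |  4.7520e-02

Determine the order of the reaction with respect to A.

first order (1)

Step 1: Compare trials to find order n where rate₂/rate₁ = ([A]₂/[A]₁)^n
Step 2: rate₂/rate₁ = 2.4960e-02/3.7920e-03 = 6.582
Step 3: [A]₂/[A]₁ = 0.52/0.079 = 6.582
Step 4: n = ln(6.582)/ln(6.582) = 1.00 ≈ 1
Step 5: The reaction is first order in A.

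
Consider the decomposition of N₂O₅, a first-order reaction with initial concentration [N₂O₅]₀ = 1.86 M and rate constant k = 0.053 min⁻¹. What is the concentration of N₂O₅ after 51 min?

0.1246 M

Step 1: For a first-order reaction: [N₂O₅] = [N₂O₅]₀ × e^(-kt)
Step 2: [N₂O₅] = 1.86 × e^(-0.053 × 51)
Step 3: [N₂O₅] = 1.86 × e^(-2.703)
Step 4: [N₂O₅] = 1.86 × 0.0670042 = 0.1246 M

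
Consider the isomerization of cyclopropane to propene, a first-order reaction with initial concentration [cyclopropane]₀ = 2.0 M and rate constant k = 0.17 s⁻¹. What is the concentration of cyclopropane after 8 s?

0.5133 M

Step 1: For a first-order reaction: [cyclopropane] = [cyclopropane]₀ × e^(-kt)
Step 2: [cyclopropane] = 2.0 × e^(-0.17 × 8)
Step 3: [cyclopropane] = 2.0 × e^(-1.36)
Step 4: [cyclopropane] = 2.0 × 0.256661 = 0.5133 M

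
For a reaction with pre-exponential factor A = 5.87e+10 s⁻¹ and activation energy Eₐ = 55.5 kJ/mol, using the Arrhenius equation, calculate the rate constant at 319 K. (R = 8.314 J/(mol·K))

4.79e+01 s⁻¹

Step 1: Use the Arrhenius equation: k = A × exp(-Eₐ/RT)
Step 2: Convert Eₐ to J/mol: 55.5 kJ/mol = 55500 J/mol
Step 3: Calculate the exponent: -Eₐ/(RT) = -55500/(8.314 × 319) = -20.92629
Step 4: k = 5.87e+10 × exp(-20.92629)
Step 5: k = 5.87e+10 × 8.16259e-10 = 4.7914e+01 s⁻¹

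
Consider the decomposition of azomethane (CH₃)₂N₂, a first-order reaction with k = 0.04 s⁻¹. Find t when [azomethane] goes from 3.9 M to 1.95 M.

17.33 s

Step 1: For first-order: t = ln([azomethane]₀/[azomethane])/k
Step 2: t = ln(3.9/1.95)/0.04
Step 3: t = ln(2)/0.04
Step 4: t = 0.6931/0.04 = 17.33 s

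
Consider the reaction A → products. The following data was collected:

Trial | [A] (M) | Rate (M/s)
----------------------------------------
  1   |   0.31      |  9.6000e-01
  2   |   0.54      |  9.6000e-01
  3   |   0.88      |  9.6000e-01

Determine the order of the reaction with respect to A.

zeroth order (0)

Step 1: Compare trials - when concentration changes, rate stays constant.
Step 2: rate₂/rate₁ = 9.6000e-01/9.6000e-01 = 1
Step 3: [A]₂/[A]₁ = 0.54/0.31 = 1.742
Step 4: Since rate ratio ≈ (conc ratio)^0, the reaction is zeroth order.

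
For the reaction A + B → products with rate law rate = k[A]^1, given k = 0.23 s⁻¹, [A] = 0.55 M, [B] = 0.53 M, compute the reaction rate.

0.1265 M/s

Step 1: The rate law is rate = k[A]^1
Step 2: Note that the rate does not depend on [B] (zero order in B).
Step 3: rate = 0.23 × (0.55)^1 = 0.1265 M/s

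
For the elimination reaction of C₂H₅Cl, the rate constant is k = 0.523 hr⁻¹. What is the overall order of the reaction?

first order (1)

Step 1: The units of k for an nth-order reaction are (concentration)^(1-n)·(time)⁻¹.
Step 2: Here k has units hr⁻¹, so the concentration exponent is 0.
Step 3: 1 - n = 0 ⇒ n = 1. The reaction is first order.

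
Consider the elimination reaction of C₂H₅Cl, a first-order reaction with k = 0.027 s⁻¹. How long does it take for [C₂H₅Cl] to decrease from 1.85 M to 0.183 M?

85.68 s

Step 1: For first-order: t = ln([C₂H₅Cl]₀/[C₂H₅Cl])/k
Step 2: t = ln(1.85/0.183)/0.027
Step 3: t = ln(10.11)/0.027
Step 4: t = 2.313/0.027 = 85.68 s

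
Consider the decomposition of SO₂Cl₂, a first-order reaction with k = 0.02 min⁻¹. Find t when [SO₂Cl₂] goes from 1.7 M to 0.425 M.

69.31 min

Step 1: For first-order: t = ln([SO₂Cl₂]₀/[SO₂Cl₂])/k
Step 2: t = ln(1.7/0.425)/0.02
Step 3: t = ln(4)/0.02
Step 4: t = 1.386/0.02 = 69.31 min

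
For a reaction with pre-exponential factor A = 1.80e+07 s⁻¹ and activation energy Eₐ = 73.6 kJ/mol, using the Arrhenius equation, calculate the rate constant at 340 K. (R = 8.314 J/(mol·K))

8.86e-05 s⁻¹

Step 1: Use the Arrhenius equation: k = A × exp(-Eₐ/RT)
Step 2: Convert Eₐ to J/mol: 73.6 kJ/mol = 73600 J/mol
Step 3: Calculate the exponent: -Eₐ/(RT) = -73600/(8.314 × 340) = -26.03688
Step 4: k = 1.80e+07 × exp(-26.03688)
Step 5: k = 1.80e+07 × 4.92410e-12 = 8.8634e-05 s⁻¹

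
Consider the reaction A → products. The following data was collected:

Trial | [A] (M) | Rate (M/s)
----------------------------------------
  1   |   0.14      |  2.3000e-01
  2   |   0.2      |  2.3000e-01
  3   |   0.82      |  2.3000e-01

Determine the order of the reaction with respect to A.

zeroth order (0)

Step 1: Compare trials - when concentration changes, rate stays constant.
Step 2: rate₂/rate₁ = 2.3000e-01/2.3000e-01 = 1
Step 3: [A]₂/[A]₁ = 0.2/0.14 = 1.429
Step 4: Since rate ratio ≈ (conc ratio)^0, the reaction is zeroth order.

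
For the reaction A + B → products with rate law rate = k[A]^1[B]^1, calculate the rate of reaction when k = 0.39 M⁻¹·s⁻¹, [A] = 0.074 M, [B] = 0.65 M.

0.01876 M/s

Step 1: The rate law is rate = k[A]^1[B]^1
Step 2: Substitute: rate = 0.39 × (0.074)^1 × (0.65)^1
Step 3: rate = 0.39 × 0.074 × 0.65 = 0.018759 M/s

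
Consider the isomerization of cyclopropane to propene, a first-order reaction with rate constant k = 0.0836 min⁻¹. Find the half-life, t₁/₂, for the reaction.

8.291 min

Step 1: For a first-order reaction, t₁/₂ = ln(2)/k
Step 2: t₁/₂ = ln(2)/0.0836
Step 3: t₁/₂ = 0.6931/0.0836 = 8.291 min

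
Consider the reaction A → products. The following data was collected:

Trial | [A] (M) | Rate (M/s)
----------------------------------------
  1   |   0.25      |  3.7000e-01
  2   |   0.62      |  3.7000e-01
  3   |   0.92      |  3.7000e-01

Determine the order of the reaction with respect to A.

zeroth order (0)

Step 1: Compare trials - when concentration changes, rate stays constant.
Step 2: rate₂/rate₁ = 3.7000e-01/3.7000e-01 = 1
Step 3: [A]₂/[A]₁ = 0.62/0.25 = 2.48
Step 4: Since rate ratio ≈ (conc ratio)^0, the reaction is zeroth order.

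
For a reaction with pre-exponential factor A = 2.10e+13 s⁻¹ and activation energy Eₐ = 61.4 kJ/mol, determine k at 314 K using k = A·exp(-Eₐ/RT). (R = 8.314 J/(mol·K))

1.28e+03 s⁻¹

Step 1: Use the Arrhenius equation: k = A × exp(-Eₐ/RT)
Step 2: Convert Eₐ to J/mol: 61.4 kJ/mol = 61400 J/mol
Step 3: Calculate the exponent: -Eₐ/(RT) = -61400/(8.314 × 314) = -23.51953
Step 4: k = 2.10e+13 × exp(-23.51953)
Step 5: k = 2.10e+13 × 6.10377e-11 = 1.2818e+03 s⁻¹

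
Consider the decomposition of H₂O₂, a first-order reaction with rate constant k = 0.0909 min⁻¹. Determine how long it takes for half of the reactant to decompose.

7.625 min

Step 1: For a first-order reaction, t₁/₂ = ln(2)/k
Step 2: t₁/₂ = ln(2)/0.0909
Step 3: t₁/₂ = 0.6931/0.0909 = 7.625 min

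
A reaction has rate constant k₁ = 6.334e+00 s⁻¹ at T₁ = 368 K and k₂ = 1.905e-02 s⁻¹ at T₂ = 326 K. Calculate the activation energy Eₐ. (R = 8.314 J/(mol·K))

137.9 kJ/mol

Step 1: Use the two-temperature Arrhenius form: ln(k₂/k₁) = -Eₐ/R × (1/T₂ - 1/T₁)
Step 2: ln(k₂/k₁) = ln(1.905e-02/6.334e+00) = ln(0.00300758) = -5.80662
Step 3: 1/T₂ - 1/T₁ = 1/326 - 1/368 = 3.500934e-04 K⁻¹
Step 4: Eₐ = -R × ln(k₂/k₁) / (1/T₂ - 1/T₁) = -8.314 × -5.80662 / 3.500934e-04
Step 5: Eₐ = 1.3790e+05 J/mol = 137.9 kJ/mol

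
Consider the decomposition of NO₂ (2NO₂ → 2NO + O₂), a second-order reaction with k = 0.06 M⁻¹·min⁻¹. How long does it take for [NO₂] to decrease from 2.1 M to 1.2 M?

5.952 min

Step 1: For second-order: t = (1/[NO₂] - 1/[NO₂]₀)/k
Step 2: t = (1/1.2 - 1/2.1)/0.06
Step 3: t = (0.8333 - 0.4762)/0.06
Step 4: t = 0.3571/0.06 = 5.952 min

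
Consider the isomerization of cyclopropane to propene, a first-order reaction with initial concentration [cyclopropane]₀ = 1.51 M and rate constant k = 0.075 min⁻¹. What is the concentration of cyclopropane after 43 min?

0.06003 M

Step 1: For a first-order reaction: [cyclopropane] = [cyclopropane]₀ × e^(-kt)
Step 2: [cyclopropane] = 1.51 × e^(-0.075 × 43)
Step 3: [cyclopropane] = 1.51 × e^(-3.225)
Step 4: [cyclopropane] = 1.51 × 0.0397558 = 0.06003 M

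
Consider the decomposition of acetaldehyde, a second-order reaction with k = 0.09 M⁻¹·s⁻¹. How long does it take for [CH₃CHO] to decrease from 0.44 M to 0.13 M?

60.22 s

Step 1: For second-order: t = (1/[CH₃CHO] - 1/[CH₃CHO]₀)/k
Step 2: t = (1/0.13 - 1/0.44)/0.09
Step 3: t = (7.692 - 2.273)/0.09
Step 4: t = 5.42/0.09 = 60.22 s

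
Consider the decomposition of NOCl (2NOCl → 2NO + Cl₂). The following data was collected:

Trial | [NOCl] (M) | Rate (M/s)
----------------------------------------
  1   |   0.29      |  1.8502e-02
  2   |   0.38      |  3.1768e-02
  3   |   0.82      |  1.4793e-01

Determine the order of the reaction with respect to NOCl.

second order (2)

Step 1: Compare trials to find order n where rate₂/rate₁ = ([NOCl]₂/[NOCl]₁)^n
Step 2: rate₂/rate₁ = 3.1768e-02/1.8502e-02 = 1.717
Step 3: [NOCl]₂/[NOCl]₁ = 0.38/0.29 = 1.31
Step 4: n = ln(1.717)/ln(1.31) = 2.00 ≈ 2
Step 5: The reaction is second order in NOCl.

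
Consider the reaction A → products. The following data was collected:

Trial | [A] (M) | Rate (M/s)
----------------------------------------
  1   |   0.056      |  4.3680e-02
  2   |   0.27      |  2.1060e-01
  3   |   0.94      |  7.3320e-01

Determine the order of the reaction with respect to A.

first order (1)

Step 1: Compare trials to find order n where rate₂/rate₁ = ([A]₂/[A]₁)^n
Step 2: rate₂/rate₁ = 2.1060e-01/4.3680e-02 = 4.821
Step 3: [A]₂/[A]₁ = 0.27/0.056 = 4.821
Step 4: n = ln(4.821)/ln(4.821) = 1.00 ≈ 1
Step 5: The reaction is first order in A.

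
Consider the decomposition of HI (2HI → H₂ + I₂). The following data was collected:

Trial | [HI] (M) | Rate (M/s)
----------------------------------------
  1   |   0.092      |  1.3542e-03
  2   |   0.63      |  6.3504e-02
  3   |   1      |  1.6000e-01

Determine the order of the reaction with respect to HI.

second order (2)

Step 1: Compare trials to find order n where rate₂/rate₁ = ([HI]₂/[HI]₁)^n
Step 2: rate₂/rate₁ = 6.3504e-02/1.3542e-03 = 46.89
Step 3: [HI]₂/[HI]₁ = 0.63/0.092 = 6.848
Step 4: n = ln(46.89)/ln(6.848) = 2.00 ≈ 2
Step 5: The reaction is second order in HI.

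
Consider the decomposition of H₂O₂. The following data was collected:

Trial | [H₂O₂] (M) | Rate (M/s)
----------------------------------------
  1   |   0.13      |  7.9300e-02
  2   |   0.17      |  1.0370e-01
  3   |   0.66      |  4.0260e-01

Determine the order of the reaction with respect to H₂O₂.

first order (1)

Step 1: Compare trials to find order n where rate₂/rate₁ = ([H₂O₂]₂/[H₂O₂]₁)^n
Step 2: rate₂/rate₁ = 1.0370e-01/7.9300e-02 = 1.308
Step 3: [H₂O₂]₂/[H₂O₂]₁ = 0.17/0.13 = 1.308
Step 4: n = ln(1.308)/ln(1.308) = 1.00 ≈ 1
Step 5: The reaction is first order in H₂O₂.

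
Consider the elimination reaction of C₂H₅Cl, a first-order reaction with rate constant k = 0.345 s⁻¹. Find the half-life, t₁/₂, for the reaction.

2.009 s

Step 1: For a first-order reaction, t₁/₂ = ln(2)/k
Step 2: t₁/₂ = ln(2)/0.345
Step 3: t₁/₂ = 0.6931/0.345 = 2.009 s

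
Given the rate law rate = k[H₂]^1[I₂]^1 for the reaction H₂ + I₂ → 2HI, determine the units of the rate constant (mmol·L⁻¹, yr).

(mmol·L⁻¹)⁻¹·yr⁻¹

Step 1: Overall order = 1 + 1 = 2.
Step 2: rate has units mmol·L⁻¹·yr⁻¹; [H₂]^1[I₂]^1 has units (mmol·L⁻¹)^2.
Step 3: k = rate/([H₂]^1[I₂]^1), so units of k = (mmol·L⁻¹)^(1-2)·yr⁻¹ = (mmol·L⁻¹)⁻¹·yr⁻¹.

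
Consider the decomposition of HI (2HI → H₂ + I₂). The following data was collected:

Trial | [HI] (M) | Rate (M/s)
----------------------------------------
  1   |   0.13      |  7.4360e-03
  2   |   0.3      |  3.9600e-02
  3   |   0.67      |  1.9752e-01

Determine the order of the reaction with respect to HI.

second order (2)

Step 1: Compare trials to find order n where rate₂/rate₁ = ([HI]₂/[HI]₁)^n
Step 2: rate₂/rate₁ = 3.9600e-02/7.4360e-03 = 5.325
Step 3: [HI]₂/[HI]₁ = 0.3/0.13 = 2.308
Step 4: n = ln(5.325)/ln(2.308) = 2.00 ≈ 2
Step 5: The reaction is second order in HI.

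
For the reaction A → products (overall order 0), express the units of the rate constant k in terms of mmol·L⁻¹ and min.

mmol·L⁻¹·min⁻¹

Step 1: For overall order n, rate = k × (concentration)^n.
Step 2: Rate has units mmol·L⁻¹·min⁻¹; concentration term has units (mmol·L⁻¹)^0.
Step 3: k = rate / (concentration)^n, so units of k = (mmol·L⁻¹)^(1-0)·min⁻¹ = mmol·L⁻¹·min⁻¹.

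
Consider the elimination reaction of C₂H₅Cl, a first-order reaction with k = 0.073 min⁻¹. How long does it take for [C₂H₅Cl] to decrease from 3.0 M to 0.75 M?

18.99 min

Step 1: For first-order: t = ln([C₂H₅Cl]₀/[C₂H₅Cl])/k
Step 2: t = ln(3.0/0.75)/0.073
Step 3: t = ln(4)/0.073
Step 4: t = 1.386/0.073 = 18.99 min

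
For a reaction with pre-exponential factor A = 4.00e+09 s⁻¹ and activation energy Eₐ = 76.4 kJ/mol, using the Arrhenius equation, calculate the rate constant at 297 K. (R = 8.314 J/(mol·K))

1.46e-04 s⁻¹

Step 1: Use the Arrhenius equation: k = A × exp(-Eₐ/RT)
Step 2: Convert Eₐ to J/mol: 76.4 kJ/mol = 76400 J/mol
Step 3: Calculate the exponent: -Eₐ/(RT) = -76400/(8.314 × 297) = -30.94047
Step 4: k = 4.00e+09 × exp(-30.94047)
Step 5: k = 4.00e+09 × 3.65363e-14 = 1.4615e-04 s⁻¹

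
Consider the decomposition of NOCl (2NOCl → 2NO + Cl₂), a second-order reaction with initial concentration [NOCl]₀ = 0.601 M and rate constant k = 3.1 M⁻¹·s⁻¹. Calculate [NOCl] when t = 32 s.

0.009914 M

Step 1: For a second-order reaction: 1/[NOCl] = 1/[NOCl]₀ + kt
Step 2: 1/[NOCl] = 1/0.601 + 3.1 × 32
Step 3: 1/[NOCl] = 1.664 + 99.2 = 100.9
Step 4: [NOCl] = 1/100.9 = 0.009914 M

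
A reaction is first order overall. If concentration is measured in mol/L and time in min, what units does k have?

min⁻¹

Step 1: For overall order n, rate = k × (concentration)^n.
Step 2: Rate has units mol/L·min⁻¹; concentration term has units (mol/L)^1.
Step 3: k = rate / (concentration)^n, so units of k = (mol/L)^(1-1)·min⁻¹ = min⁻¹.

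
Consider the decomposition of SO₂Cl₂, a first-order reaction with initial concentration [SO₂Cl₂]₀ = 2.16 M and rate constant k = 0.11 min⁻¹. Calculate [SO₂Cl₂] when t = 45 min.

0.0153 M

Step 1: For a first-order reaction: [SO₂Cl₂] = [SO₂Cl₂]₀ × e^(-kt)
Step 2: [SO₂Cl₂] = 2.16 × e^(-0.11 × 45)
Step 3: [SO₂Cl₂] = 2.16 × e^(-4.95)
Step 4: [SO₂Cl₂] = 2.16 × 0.00708341 = 0.0153 M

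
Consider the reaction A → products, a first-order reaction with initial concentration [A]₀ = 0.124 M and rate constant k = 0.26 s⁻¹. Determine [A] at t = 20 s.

0.0006841 M

Step 1: For a first-order reaction: [A] = [A]₀ × e^(-kt)
Step 2: [A] = 0.124 × e^(-0.26 × 20)
Step 3: [A] = 0.124 × e^(-5.2)
Step 4: [A] = 0.124 × 0.00551656 = 0.0006841 M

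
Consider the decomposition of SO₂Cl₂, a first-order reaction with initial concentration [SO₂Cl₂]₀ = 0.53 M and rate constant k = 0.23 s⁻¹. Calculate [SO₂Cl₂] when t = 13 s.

0.02665 M

Step 1: For a first-order reaction: [SO₂Cl₂] = [SO₂Cl₂]₀ × e^(-kt)
Step 2: [SO₂Cl₂] = 0.53 × e^(-0.23 × 13)
Step 3: [SO₂Cl₂] = 0.53 × e^(-2.99)
Step 4: [SO₂Cl₂] = 0.53 × 0.0502874 = 0.02665 M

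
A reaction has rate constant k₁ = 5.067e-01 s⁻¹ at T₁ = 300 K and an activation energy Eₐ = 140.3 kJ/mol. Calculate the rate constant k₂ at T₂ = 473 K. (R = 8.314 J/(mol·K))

4.363e+08 s⁻¹

Step 1: Use the two-temperature Arrhenius form: ln(k₂/k₁) = -Eₐ/R × (1/T₂ - 1/T₁)
Step 2: Convert Eₐ to J/mol: 140.3 kJ/mol = 140300 J/mol
Step 3: 1/T₂ - 1/T₁ = 1/473 - 1/300 = -1.219168e-03 K⁻¹
Step 4: ln(k₂/k₁) = -140300/8.314 × -1.219168e-03 = 20.57364
Step 5: k₂ = k₁ × exp(20.57364) = 5.067e-01 × 8.61030e+08 = 4.363e+08 s⁻¹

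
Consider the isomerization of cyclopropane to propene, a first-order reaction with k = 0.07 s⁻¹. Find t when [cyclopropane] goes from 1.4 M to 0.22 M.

26.44 s

Step 1: For first-order: t = ln([cyclopropane]₀/[cyclopropane])/k
Step 2: t = ln(1.4/0.22)/0.07
Step 3: t = ln(6.364)/0.07
Step 4: t = 1.851/0.07 = 26.44 s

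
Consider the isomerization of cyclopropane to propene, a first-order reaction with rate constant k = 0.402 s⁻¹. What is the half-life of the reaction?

1.724 s

Step 1: For a first-order reaction, t₁/₂ = ln(2)/k
Step 2: t₁/₂ = ln(2)/0.402
Step 3: t₁/₂ = 0.6931/0.402 = 1.724 s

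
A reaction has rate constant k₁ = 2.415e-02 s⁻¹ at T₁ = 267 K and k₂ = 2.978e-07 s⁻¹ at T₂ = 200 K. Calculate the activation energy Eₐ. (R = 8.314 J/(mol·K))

74.9 kJ/mol

Step 1: Use the two-temperature Arrhenius form: ln(k₂/k₁) = -Eₐ/R × (1/T₂ - 1/T₁)
Step 2: ln(k₂/k₁) = ln(2.978e-07/2.415e-02) = ln(1.23313e-05) = -11.3034
Step 3: 1/T₂ - 1/T₁ = 1/200 - 1/267 = 1.254682e-03 K⁻¹
Step 4: Eₐ = -R × ln(k₂/k₁) / (1/T₂ - 1/T₁) = -8.314 × -11.3034 / 1.254682e-03
Step 5: Eₐ = 7.4900e+04 J/mol = 74.9 kJ/mol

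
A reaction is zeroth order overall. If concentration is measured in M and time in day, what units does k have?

M·day⁻¹

Step 1: For overall order n, rate = k × (concentration)^n.
Step 2: Rate has units M·day⁻¹; concentration term has units M^0.
Step 3: k = rate / (concentration)^n, so units of k = M^(1-0)·day⁻¹ = M·day⁻¹.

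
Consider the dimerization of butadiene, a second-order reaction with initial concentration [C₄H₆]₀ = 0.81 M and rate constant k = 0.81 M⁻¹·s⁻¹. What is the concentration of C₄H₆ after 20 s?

0.05736 M

Step 1: For a second-order reaction: 1/[C₄H₆] = 1/[C₄H₆]₀ + kt
Step 2: 1/[C₄H₆] = 1/0.81 + 0.81 × 20
Step 3: 1/[C₄H₆] = 1.235 + 16.2 = 17.43
Step 4: [C₄H₆] = 1/17.43 = 0.05736 M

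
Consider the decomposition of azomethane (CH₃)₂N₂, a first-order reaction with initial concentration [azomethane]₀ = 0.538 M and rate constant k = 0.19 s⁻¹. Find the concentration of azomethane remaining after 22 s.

0.008231 M

Step 1: For a first-order reaction: [azomethane] = [azomethane]₀ × e^(-kt)
Step 2: [azomethane] = 0.538 × e^(-0.19 × 22)
Step 3: [azomethane] = 0.538 × e^(-4.18)
Step 4: [azomethane] = 0.538 × 0.0152985 = 0.008231 M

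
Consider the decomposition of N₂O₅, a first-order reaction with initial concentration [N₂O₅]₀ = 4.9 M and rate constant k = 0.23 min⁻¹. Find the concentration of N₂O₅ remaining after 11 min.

0.3903 M

Step 1: For a first-order reaction: [N₂O₅] = [N₂O₅]₀ × e^(-kt)
Step 2: [N₂O₅] = 4.9 × e^(-0.23 × 11)
Step 3: [N₂O₅] = 4.9 × e^(-2.53)
Step 4: [N₂O₅] = 4.9 × 0.079659 = 0.3903 M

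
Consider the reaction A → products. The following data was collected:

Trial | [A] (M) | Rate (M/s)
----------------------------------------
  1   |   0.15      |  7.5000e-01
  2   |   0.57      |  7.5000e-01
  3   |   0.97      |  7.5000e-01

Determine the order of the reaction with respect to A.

zeroth order (0)

Step 1: Compare trials - when concentration changes, rate stays constant.
Step 2: rate₂/rate₁ = 7.5000e-01/7.5000e-01 = 1
Step 3: [A]₂/[A]₁ = 0.57/0.15 = 3.8
Step 4: Since rate ratio ≈ (conc ratio)^0, the reaction is zeroth order.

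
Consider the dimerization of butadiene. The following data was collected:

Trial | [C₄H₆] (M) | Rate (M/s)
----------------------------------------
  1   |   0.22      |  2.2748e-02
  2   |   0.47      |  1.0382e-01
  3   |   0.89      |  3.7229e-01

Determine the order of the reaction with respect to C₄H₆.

second order (2)

Step 1: Compare trials to find order n where rate₂/rate₁ = ([C₄H₆]₂/[C₄H₆]₁)^n
Step 2: rate₂/rate₁ = 1.0382e-01/2.2748e-02 = 4.564
Step 3: [C₄H₆]₂/[C₄H₆]₁ = 0.47/0.22 = 2.136
Step 4: n = ln(4.564)/ln(2.136) = 2.00 ≈ 2
Step 5: The reaction is second order in C₄H₆.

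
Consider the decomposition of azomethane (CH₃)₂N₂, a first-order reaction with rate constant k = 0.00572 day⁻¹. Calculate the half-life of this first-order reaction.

121.2 day

Step 1: For a first-order reaction, t₁/₂ = ln(2)/k
Step 2: t₁/₂ = ln(2)/0.00572
Step 3: t₁/₂ = 0.6931/0.00572 = 121.2 day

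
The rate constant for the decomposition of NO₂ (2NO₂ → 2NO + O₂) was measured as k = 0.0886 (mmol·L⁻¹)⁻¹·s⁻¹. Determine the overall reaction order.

second order (2)

Step 1: The units of k for an nth-order reaction are (concentration)^(1-n)·(time)⁻¹.
Step 2: Here k has units (mmol·L⁻¹)⁻¹·s⁻¹, so the concentration exponent is -1.
Step 3: 1 - n = -1 ⇒ n = 2. The reaction is second order.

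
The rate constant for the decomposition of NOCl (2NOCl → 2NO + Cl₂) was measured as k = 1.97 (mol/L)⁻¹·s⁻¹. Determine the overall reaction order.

second order (2)

Step 1: The units of k for an nth-order reaction are (concentration)^(1-n)·(time)⁻¹.
Step 2: Here k has units (mol/L)⁻¹·s⁻¹, so the concentration exponent is -1.
Step 3: 1 - n = -1 ⇒ n = 2. The reaction is second order.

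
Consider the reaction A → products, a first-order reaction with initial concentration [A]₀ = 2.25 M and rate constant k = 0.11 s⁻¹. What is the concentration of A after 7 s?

1.042 M

Step 1: For a first-order reaction: [A] = [A]₀ × e^(-kt)
Step 2: [A] = 2.25 × e^(-0.11 × 7)
Step 3: [A] = 2.25 × e^(-0.77)
Step 4: [A] = 2.25 × 0.463013 = 1.042 M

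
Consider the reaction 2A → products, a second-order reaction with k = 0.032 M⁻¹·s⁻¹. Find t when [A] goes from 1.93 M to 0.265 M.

101.7 s

Step 1: For second-order: t = (1/[A] - 1/[A]₀)/k
Step 2: t = (1/0.265 - 1/1.93)/0.032
Step 3: t = (3.774 - 0.5181)/0.032
Step 4: t = 3.255/0.032 = 101.7 s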